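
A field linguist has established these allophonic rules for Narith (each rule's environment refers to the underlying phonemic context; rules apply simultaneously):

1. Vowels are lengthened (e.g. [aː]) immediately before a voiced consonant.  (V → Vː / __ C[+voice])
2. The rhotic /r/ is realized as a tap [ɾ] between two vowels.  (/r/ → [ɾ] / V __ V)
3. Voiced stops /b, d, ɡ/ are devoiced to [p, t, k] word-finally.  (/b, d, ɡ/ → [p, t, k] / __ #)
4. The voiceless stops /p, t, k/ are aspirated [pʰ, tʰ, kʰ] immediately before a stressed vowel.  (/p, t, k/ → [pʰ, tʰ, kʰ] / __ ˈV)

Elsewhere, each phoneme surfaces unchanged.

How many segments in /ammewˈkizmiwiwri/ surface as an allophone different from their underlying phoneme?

Segments that undergo a rule: /a/ → [aː] (rule 1); /e/ → [eː] (rule 1); /k/ → [kʰ] (rule 4); /i/ → [iː] (rule 1); /i/ → [iː] (rule 1); /i/ → [iː] (rule 1).
All other segments surface unchanged.

6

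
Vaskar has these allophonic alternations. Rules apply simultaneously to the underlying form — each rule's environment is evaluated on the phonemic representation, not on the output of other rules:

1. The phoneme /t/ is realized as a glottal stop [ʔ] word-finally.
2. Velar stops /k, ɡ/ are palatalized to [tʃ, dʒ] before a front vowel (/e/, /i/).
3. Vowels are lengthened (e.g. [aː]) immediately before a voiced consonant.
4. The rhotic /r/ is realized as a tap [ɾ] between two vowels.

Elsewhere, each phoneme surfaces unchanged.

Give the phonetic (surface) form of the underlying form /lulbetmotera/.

[luːlbetmoteːɾa]

/u/ — between /l/ and /l/, before a voiced consonant — surfaces as [uː] (rule 3).
/e/ (between /b/ and /t/): rule 3 targets it, but not before a voiced consonant → unchanged [e].
/t/ (between /e/ and /m/) is in the target of rule 1 but the environment (word-finally) is not met → [t].
/o/ (between /m/ and /t/): rule 3 targets it, but not before a voiced consonant → unchanged [o].
/t/ (between /o/ and /e/): rule 1 targets it, but not word-finally → unchanged [t].
/e/ (between /t/ and /r/): before a voiced consonant, so rule 3 applies → [eː].
Rule 4 applies to /r/ (between /e/ and /a/: between two vowels) → [ɾ].
/a/ (word-final): rule 3 targets it, but not before a voiced consonant → unchanged [a].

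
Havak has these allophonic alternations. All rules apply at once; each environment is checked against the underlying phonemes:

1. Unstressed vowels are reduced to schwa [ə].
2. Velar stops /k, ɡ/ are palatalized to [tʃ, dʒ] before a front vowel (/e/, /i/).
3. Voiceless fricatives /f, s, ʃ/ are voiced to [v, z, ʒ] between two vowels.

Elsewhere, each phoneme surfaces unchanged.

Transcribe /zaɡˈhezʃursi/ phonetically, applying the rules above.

[zəɡˈhezʃərsə]

/z/ — not in any rule's target class → [z].
/a/ (between /z/ and /ɡ/): in an unstressed syllable, so rule 1 applies → [ə].
/ɡ/ (between /a/ and /h/) is in the target of rule 2 but the environment (before a front vowel) is not met → [ɡ].
/h/ (between /ɡ/ and /e/) is unaffected → [h].
/e/ (between /h/ and /z/): rule 1 targets it, but not in an unstressed syllable → unchanged [e].
/z/ (between /e/ and /ʃ/) is unaffected → [z].
/ʃ/ — between /z/ and /u/; rule 3 does not apply here → [ʃ].
Rule 1 applies to /u/ (between /ʃ/ and /r/: in an unstressed syllable) → [ə].
/r/ stays [r].
/s/ (between /r/ and /i/) fails the environment for rule 3, so it stays [s].
/i/ (word-final) occurs in an unstressed syllable → [ə] by rule 1.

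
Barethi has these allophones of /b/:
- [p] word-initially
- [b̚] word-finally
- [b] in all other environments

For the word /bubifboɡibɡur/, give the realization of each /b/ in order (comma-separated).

Occurrence 1 (position 1): word-initially → [p].
Occurrence 2 (position 3): no conditioning environment matches → elsewhere allophone [b].
Occurrence 3 (position 6): no conditioning environment matches → elsewhere allophone [b].
Occurrence 4 (position 10): no conditioning environment matches → elsewhere allophone [b].

[p], [b], [b], [b]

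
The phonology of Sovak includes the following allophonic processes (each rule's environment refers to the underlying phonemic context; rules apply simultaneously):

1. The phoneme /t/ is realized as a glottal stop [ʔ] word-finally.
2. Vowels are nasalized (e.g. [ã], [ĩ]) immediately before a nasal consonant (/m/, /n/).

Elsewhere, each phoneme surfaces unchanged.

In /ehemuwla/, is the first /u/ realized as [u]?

Yes

/u/ — between /m/ and /w/; rule 2 does not apply here → [u].
The actual realization is [u], which matches [u].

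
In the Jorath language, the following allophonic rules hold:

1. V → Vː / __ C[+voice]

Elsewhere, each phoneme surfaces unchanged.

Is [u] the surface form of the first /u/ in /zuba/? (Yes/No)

/u/ meets the environment for rule 1 (before a voiced consonant) → [uː].
The actual realization is [uː], not [u].

No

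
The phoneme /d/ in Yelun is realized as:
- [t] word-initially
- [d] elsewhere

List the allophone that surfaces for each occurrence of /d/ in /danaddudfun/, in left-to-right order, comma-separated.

[t], [d], [d], [d]

Occurrence 1 (position 1): word-initially → [t].
Occurrence 2 (position 5): no conditioning environment matches → elsewhere allophone [d].
Occurrence 3 (position 6): no conditioning environment matches → elsewhere allophone [d].
Occurrence 4 (position 8): no conditioning environment matches → elsewhere allophone [d].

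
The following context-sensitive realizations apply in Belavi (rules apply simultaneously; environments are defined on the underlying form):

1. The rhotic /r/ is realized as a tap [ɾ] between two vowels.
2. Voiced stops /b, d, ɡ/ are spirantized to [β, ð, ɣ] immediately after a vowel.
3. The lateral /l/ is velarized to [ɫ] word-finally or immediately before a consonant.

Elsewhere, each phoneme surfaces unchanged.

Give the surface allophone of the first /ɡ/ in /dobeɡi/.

[ɣ]

/ɡ/ (between /e/ and /i/): immediately after a vowel, so rule 2 applies → [ɣ].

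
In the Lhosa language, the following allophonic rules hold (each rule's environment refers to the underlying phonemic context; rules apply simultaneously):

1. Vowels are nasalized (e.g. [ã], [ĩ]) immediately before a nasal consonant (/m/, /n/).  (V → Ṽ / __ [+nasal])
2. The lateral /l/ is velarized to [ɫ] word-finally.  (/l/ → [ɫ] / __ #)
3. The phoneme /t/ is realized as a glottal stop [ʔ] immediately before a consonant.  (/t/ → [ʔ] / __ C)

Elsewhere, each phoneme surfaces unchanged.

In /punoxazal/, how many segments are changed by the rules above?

Segments that undergo a rule: /u/ → [ũ] (rule 1); /l/ → [ɫ] (rule 2).
All other segments surface unchanged.

2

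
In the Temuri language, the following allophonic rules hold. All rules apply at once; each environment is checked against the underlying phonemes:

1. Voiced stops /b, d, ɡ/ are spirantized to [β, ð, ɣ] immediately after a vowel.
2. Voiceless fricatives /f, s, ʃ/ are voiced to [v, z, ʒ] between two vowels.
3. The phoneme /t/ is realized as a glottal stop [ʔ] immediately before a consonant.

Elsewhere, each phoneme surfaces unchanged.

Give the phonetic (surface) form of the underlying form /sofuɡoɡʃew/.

/s/ (word-initial) fails the environment for rule 2, so it stays [s].
Rule 2 applies to /f/ (between /o/ and /u/: between two vowels) → [v].
/ɡ/ — between /u/ and /o/, immediately after a vowel — surfaces as [ɣ] (rule 1).
/ɡ/ (between /o/ and /ʃ/) occurs immediately after a vowel → [ɣ] by rule 1.
/ʃ/ — between /ɡ/ and /e/; rule 2 does not apply here → [ʃ].

[sovuɣoɣʃew]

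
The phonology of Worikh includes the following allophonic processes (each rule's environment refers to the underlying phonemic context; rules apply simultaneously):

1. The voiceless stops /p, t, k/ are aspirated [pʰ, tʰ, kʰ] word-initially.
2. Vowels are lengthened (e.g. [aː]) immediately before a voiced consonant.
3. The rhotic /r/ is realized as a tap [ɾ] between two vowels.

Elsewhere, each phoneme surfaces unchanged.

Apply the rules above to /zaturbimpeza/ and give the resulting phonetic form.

[zatuːrbiːmpeːza]

/a/ (between /z/ and /t/) is in the target of rule 2 but the environment (before a voiced consonant) is not met → [a].
/t/ (between /a/ and /u/): rule 1 targets it, but not word-initially → unchanged [t].
/u/ meets the environment for rule 2 (before a voiced consonant) → [uː].
/r/ (between /u/ and /b/) is in the target of rule 3 but the environment (between two vowels) is not met → [r].
Rule 2 applies to /i/ (between /b/ and /m/: before a voiced consonant) → [iː].
/p/ (between /m/ and /e/) is in the target of rule 1 but the environment (word-initially) is not met → [p].
Rule 2 applies to /e/ (between /p/ and /z/: before a voiced consonant) → [eː].
/a/ (word-final): rule 2 targets it, but not before a voiced consonant → unchanged [a].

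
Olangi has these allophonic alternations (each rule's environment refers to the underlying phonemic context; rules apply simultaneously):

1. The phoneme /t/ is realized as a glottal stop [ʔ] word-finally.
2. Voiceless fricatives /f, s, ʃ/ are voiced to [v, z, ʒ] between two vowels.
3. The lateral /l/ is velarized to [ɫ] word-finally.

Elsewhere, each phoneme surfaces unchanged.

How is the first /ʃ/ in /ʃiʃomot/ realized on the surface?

/ʃ/ (word-initial) fails the environment for rule 2, so it stays [ʃ].

[ʃ]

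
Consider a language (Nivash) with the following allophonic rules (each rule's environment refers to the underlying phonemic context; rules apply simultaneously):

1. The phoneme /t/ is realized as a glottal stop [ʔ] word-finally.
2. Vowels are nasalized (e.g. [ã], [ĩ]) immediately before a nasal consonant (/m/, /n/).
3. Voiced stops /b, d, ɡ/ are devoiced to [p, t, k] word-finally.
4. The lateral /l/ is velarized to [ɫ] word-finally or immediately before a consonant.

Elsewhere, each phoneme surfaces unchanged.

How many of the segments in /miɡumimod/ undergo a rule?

3

Segments that undergo a rule: /u/ → [ũ] (rule 2); /i/ → [ĩ] (rule 2); /d/ → [t] (rule 3).
All other segments surface unchanged.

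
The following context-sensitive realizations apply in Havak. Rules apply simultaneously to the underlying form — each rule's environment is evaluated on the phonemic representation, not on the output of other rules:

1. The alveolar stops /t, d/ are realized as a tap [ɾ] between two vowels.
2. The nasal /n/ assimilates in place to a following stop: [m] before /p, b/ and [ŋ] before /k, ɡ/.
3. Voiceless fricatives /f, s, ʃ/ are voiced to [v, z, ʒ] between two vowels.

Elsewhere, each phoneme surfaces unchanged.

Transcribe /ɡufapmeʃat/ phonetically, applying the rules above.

/ɡ/ stays [ɡ].
/u/ — not in any rule's target class → [u].
/f/ — between /u/ and /a/, between two vowels — surfaces as [v] (rule 3).
/a/ (between /f/ and /p/): no rule targets it → [a].
/p/ (between /a/ and /m/) is unaffected → [p].
/m/ stays [m].
/e/ (between /m/ and /ʃ/): no rule targets it → [e].
/ʃ/ — between /e/ and /a/, between two vowels — surfaces as [ʒ] (rule 3).
/a/ — not in any rule's target class → [a].
/t/ — word-final; rule 1 does not apply here → [t].

[ɡuvapmeʒat]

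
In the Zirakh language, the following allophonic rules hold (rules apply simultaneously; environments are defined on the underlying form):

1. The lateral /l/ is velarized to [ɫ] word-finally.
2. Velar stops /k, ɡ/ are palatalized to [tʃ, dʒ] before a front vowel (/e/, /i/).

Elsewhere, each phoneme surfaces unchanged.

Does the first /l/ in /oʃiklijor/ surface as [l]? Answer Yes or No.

Yes

/l/ — between /k/ and /i/; rule 1 does not apply here → [l].
The actual realization is [l], which matches [l].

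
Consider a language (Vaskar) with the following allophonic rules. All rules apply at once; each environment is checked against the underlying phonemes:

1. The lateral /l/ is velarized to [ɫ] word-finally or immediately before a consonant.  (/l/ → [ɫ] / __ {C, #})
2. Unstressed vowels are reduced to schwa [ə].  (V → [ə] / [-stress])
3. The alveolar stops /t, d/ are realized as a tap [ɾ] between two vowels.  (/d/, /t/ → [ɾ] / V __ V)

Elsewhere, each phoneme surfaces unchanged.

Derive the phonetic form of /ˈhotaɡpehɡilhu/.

[ˈhoɾəɡpəhɡəɫhə]

/h/ (word-initial): no rule targets it → [h].
/o/ — between /h/ and /t/; rule 2 does not apply here → [o].
/t/ (between /o/ and /a/) occurs between two vowels → [ɾ] by rule 3.
/a/ (between /t/ and /ɡ/) occurs in an unstressed syllable → [ə] by rule 2.
/ɡ/ — not in any rule's target class → [ɡ].
/p/ (between /ɡ/ and /e/): no rule targets it → [p].
/e/ (between /p/ and /h/): in an unstressed syllable, so rule 2 applies → [ə].
/h/ (between /e/ and /ɡ/): no rule targets it → [h].
/ɡ/ (between /h/ and /i/) is unaffected → [ɡ].
/i/ meets the environment for rule 2 (in an unstressed syllable) → [ə].
/l/ meets the environment for rule 1 (word-finally or immediately before a consonant) → [ɫ].
/h/ stays [h].
/u/ (word-final): in an unstressed syllable, so rule 2 applies → [ə].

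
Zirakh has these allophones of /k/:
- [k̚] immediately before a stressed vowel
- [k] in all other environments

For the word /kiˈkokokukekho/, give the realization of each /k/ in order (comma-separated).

[k], [k̚], [k], [k], [k], [k]

Occurrence 1 (position 1): no conditioning environment matches → elsewhere allophone [k].
Occurrence 2 (position 3): immediately before a stressed vowel → [k̚].
Occurrence 3 (position 5): no conditioning environment matches → elsewhere allophone [k].
Occurrence 4 (position 7): no conditioning environment matches → elsewhere allophone [k].
Occurrence 5 (position 9): no conditioning environment matches → elsewhere allophone [k].
Occurrence 6 (position 11): no conditioning environment matches → elsewhere allophone [k].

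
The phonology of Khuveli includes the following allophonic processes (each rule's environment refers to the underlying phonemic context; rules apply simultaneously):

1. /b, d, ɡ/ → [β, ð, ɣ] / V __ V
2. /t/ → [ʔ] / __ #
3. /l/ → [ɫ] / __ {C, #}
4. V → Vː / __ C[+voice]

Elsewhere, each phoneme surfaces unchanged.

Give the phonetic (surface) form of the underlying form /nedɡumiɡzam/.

/e/ (between /n/ and /d/): before a voiced consonant, so rule 4 applies → [eː].
/d/ — between /e/ and /ɡ/; rule 1 does not apply here → [d].
/ɡ/ (between /d/ and /u/) fails the environment for rule 1, so it stays [ɡ].
/u/ — between /ɡ/ and /m/, before a voiced consonant — surfaces as [uː] (rule 4).
Rule 4 applies to /i/ (between /m/ and /ɡ/: before a voiced consonant) → [iː].
/ɡ/ (between /i/ and /z/) fails the environment for rule 1, so it stays [ɡ].
/a/ meets the environment for rule 4 (before a voiced consonant) → [aː].

[neːdɡuːmiːɡzaːm]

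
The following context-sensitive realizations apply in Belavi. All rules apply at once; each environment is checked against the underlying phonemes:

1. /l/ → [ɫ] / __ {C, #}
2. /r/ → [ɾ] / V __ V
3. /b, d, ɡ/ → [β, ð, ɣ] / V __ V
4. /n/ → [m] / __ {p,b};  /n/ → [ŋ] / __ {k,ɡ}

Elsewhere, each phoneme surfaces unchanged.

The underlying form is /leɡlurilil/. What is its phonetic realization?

[leɡluɾiliɫ]

/l/ — word-initial; rule 1 does not apply here → [l].
/ɡ/ — between /e/ and /l/; rule 3 does not apply here → [ɡ].
/l/ (between /ɡ/ and /u/) is in the target of rule 1 but the environment (word-finally or immediately before a consonant) is not met → [l].
/r/ meets the environment for rule 2 (between two vowels) → [ɾ].
/l/ (between /i/ and /i/): rule 1 targets it, but not word-finally or immediately before a consonant → unchanged [l].
Rule 1 applies to /l/ (word-final: word-finally or immediately before a consonant) → [ɫ].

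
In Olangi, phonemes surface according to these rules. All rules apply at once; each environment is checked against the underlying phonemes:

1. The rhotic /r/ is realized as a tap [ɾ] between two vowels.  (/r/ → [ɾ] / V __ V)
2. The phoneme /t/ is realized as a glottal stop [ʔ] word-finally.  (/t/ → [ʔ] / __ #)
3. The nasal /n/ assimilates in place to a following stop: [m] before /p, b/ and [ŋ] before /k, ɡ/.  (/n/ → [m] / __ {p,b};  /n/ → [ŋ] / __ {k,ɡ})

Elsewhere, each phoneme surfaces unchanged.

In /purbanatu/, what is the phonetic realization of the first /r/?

/r/ (between /u/ and /b/) is in the target of rule 1 but the environment (between two vowels) is not met → [r].

[r]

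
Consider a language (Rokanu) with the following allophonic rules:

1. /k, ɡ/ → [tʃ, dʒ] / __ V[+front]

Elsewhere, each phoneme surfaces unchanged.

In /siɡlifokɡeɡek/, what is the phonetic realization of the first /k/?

[k]

/k/ — between /o/ and /ɡ/; rule 1 does not apply here → [k].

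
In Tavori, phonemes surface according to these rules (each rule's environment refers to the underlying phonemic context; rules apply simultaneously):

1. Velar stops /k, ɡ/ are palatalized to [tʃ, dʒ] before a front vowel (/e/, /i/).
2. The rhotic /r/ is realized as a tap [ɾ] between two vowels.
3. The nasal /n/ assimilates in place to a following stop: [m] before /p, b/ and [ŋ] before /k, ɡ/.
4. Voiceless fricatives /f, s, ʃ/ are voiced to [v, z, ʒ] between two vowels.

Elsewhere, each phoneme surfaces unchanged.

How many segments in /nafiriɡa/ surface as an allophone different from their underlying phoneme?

Segments that undergo a rule: /f/ → [v] (rule 4); /r/ → [ɾ] (rule 2).
All other segments surface unchanged.

2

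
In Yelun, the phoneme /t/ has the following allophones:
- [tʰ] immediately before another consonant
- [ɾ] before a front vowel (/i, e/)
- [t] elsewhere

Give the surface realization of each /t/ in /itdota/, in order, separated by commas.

Occurrence 1 (position 2): immediately before another consonant → [tʰ].
Occurrence 2 (position 5): no conditioning environment matches → elsewhere allophone [t].

[tʰ], [t]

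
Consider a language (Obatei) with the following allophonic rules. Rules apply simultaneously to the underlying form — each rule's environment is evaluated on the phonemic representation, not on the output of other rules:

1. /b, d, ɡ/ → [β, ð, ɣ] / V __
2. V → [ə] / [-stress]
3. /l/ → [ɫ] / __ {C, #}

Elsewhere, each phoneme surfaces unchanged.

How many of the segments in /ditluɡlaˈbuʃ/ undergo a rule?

Segments that undergo a rule: /i/ → [ə] (rule 2); /u/ → [ə] (rule 2); /ɡ/ → [ɣ] (rule 1); /a/ → [ə] (rule 2); /b/ → [β] (rule 1).
All other segments surface unchanged.

5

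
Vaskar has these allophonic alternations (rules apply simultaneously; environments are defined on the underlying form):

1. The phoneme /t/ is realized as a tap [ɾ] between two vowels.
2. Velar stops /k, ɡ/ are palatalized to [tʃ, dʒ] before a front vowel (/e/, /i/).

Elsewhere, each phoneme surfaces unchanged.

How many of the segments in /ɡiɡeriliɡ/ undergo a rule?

2

Segments that undergo a rule: /ɡ/ → [dʒ] (rule 2); /ɡ/ → [dʒ] (rule 2).
All other segments surface unchanged.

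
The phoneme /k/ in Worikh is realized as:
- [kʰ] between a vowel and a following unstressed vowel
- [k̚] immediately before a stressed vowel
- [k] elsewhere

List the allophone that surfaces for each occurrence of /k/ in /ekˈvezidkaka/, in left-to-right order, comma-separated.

Occurrence 1 (position 2): no conditioning environment matches → elsewhere allophone [k].
Occurrence 2 (position 8): no conditioning environment matches → elsewhere allophone [k].
Occurrence 3 (position 10): between a vowel and a following unstressed vowel → [kʰ].

[k], [k], [kʰ]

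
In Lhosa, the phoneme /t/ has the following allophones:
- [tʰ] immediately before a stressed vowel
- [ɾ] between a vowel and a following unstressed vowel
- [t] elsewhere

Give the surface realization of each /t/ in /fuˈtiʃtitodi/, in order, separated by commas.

[tʰ], [t], [ɾ]

Occurrence 1 (position 3): immediately before a stressed vowel → [tʰ].
Occurrence 2 (position 6): no conditioning environment matches → elsewhere allophone [t].
Occurrence 3 (position 8): between a vowel and an unstressed vowel → [ɾ].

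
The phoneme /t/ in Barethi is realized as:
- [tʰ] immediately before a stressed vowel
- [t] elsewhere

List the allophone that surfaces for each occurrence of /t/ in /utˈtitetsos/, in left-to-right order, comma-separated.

Occurrence 1 (position 2): no conditioning environment matches → elsewhere allophone [t].
Occurrence 2 (position 3): immediately before a stressed vowel → [tʰ].
Occurrence 3 (position 5): no conditioning environment matches → elsewhere allophone [t].
Occurrence 4 (position 7): no conditioning environment matches → elsewhere allophone [t].

[t], [tʰ], [t], [t]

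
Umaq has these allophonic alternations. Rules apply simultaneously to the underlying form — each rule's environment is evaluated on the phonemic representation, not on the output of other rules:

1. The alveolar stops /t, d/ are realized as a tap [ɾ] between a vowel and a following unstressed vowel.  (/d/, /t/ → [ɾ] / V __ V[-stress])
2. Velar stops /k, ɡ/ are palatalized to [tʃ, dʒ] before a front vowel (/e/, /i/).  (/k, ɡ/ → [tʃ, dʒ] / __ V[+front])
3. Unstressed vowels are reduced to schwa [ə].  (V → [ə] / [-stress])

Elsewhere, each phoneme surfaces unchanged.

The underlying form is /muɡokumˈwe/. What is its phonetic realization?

/m/ — not in any rule's target class → [m].
/u/ meets the environment for rule 3 (in an unstressed syllable) → [ə].
/ɡ/ (between /u/ and /o/): rule 2 targets it, but not before a front vowel → unchanged [ɡ].
/o/ — between /ɡ/ and /k/, in an unstressed syllable — surfaces as [ə] (rule 3).
/k/ — between /o/ and /u/; rule 2 does not apply here → [k].
/u/ meets the environment for rule 3 (in an unstressed syllable) → [ə].
/m/ — not in any rule's target class → [m].
/w/ (between /m/ and /e/): no rule targets it → [w].
/e/ — word-final; rule 3 does not apply here → [e].

[məɡəkəmˈwe]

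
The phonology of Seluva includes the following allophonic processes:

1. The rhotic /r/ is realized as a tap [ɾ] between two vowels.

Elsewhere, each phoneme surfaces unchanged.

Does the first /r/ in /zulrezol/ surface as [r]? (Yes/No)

/r/ — between /l/ and /e/; rule 1 does not apply here → [r].
The actual realization is [r], which matches [r].

Yes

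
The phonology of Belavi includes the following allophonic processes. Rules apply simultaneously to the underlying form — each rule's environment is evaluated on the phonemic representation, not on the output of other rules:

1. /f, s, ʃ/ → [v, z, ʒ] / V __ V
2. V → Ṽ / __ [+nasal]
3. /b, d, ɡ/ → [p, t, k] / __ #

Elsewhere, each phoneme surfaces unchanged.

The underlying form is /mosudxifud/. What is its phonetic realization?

[mozudxivut]

/m/ (word-initial) is unaffected → [m].
/o/ — between /m/ and /s/; rule 2 does not apply here → [o].
/s/ (between /o/ and /u/): between two vowels, so rule 1 applies → [z].
/u/ (between /s/ and /d/) is in the target of rule 2 but the environment (before a nasal consonant) is not met → [u].
/d/ — between /u/ and /x/; rule 3 does not apply here → [d].
/x/ — not in any rule's target class → [x].
/i/ (between /x/ and /f/): rule 2 targets it, but not before a nasal consonant → unchanged [i].
/f/ (between /i/ and /u/): between two vowels, so rule 1 applies → [v].
/u/ (between /f/ and /d/): rule 2 targets it, but not before a nasal consonant → unchanged [u].
/d/ (word-final) occurs word-finally → [t] by rule 3.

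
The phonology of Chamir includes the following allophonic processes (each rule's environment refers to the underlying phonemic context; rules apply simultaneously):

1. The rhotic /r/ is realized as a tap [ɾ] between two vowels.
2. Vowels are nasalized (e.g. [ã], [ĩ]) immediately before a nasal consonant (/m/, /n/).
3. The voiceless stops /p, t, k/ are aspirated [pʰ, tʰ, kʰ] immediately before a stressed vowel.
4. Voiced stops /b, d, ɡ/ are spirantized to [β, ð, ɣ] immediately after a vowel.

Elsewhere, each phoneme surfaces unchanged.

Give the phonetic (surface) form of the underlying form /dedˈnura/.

[deðˈnuɾa]

/d/ — word-initial; rule 4 does not apply here → [d].
/e/ — between /d/ and /d/; rule 2 does not apply here → [e].
Rule 4 applies to /d/ (between /e/ and /n/: immediately after a vowel) → [ð].
/u/ (between /n/ and /r/): rule 2 targets it, but not before a nasal consonant → unchanged [u].
Rule 1 applies to /r/ (between /u/ and /a/: between two vowels) → [ɾ].
/a/ (word-final): rule 2 targets it, but not before a nasal consonant → unchanged [a].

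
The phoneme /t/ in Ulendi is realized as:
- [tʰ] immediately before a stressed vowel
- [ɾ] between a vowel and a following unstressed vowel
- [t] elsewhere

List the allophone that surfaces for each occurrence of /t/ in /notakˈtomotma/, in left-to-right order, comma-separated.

Occurrence 1 (position 3): between a vowel and an unstressed vowel → [ɾ].
Occurrence 2 (position 6): immediately before a stressed vowel → [tʰ].
Occurrence 3 (position 10): no conditioning environment matches → elsewhere allophone [t].

[ɾ], [tʰ], [t]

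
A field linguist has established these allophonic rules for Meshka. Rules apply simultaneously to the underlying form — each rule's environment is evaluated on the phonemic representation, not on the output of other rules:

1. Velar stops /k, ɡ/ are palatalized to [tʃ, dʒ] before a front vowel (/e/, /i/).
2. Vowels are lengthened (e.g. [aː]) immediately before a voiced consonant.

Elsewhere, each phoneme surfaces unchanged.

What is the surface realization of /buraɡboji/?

[buːraːɡboːji]

/b/ — not in any rule's target class → [b].
/u/ meets the environment for rule 2 (before a voiced consonant) → [uː].
/r/ stays [r].
Rule 2 applies to /a/ (between /r/ and /ɡ/: before a voiced consonant) → [aː].
/ɡ/ (between /a/ and /b/) fails the environment for rule 1, so it stays [ɡ].
/b/ stays [b].
Rule 2 applies to /o/ (between /b/ and /j/: before a voiced consonant) → [oː].
/j/ (between /o/ and /i/): no rule targets it → [j].
/i/ — word-final; rule 2 does not apply here → [i].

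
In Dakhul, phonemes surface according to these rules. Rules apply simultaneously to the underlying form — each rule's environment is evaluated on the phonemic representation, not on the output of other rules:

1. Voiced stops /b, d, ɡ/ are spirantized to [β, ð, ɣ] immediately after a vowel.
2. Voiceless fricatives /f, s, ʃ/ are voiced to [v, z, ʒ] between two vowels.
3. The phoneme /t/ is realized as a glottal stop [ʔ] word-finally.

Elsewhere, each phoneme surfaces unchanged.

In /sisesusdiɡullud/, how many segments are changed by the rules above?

Segments that undergo a rule: /s/ → [z] (rule 2); /s/ → [z] (rule 2); /ɡ/ → [ɣ] (rule 1); /d/ → [ð] (rule 1).
All other segments surface unchanged.

4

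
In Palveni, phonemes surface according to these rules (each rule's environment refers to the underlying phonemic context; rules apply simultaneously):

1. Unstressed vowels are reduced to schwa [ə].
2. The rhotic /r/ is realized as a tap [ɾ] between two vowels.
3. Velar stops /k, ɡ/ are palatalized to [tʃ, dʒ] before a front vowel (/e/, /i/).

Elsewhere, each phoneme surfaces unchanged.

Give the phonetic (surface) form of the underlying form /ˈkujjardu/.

/k/ (word-initial) fails the environment for rule 3, so it stays [k].
/u/ — between /k/ and /j/; rule 1 does not apply here → [u].
/j/ (between /u/ and /j/) is unaffected → [j].
/j/ stays [j].
/a/ meets the environment for rule 1 (in an unstressed syllable) → [ə].
/r/ — between /a/ and /d/; rule 2 does not apply here → [r].
/d/ (between /r/ and /u/): no rule targets it → [d].
/u/ — word-final, in an unstressed syllable — surfaces as [ə] (rule 1).

[ˈkujjərdə]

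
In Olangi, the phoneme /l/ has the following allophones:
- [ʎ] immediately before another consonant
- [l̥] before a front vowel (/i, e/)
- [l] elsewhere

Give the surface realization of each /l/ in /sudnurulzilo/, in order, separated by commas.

Occurrence 1 (position 8): immediately before another consonant → [ʎ].
Occurrence 2 (position 11): no conditioning environment matches → elsewhere allophone [l].

[ʎ], [l]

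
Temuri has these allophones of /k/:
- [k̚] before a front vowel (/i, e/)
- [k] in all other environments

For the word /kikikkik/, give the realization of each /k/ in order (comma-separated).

Occurrence 1 (position 1): before a front vowel (/i, e/) → [k̚].
Occurrence 2 (position 3): before a front vowel (/i, e/) → [k̚].
Occurrence 3 (position 5): no conditioning environment matches → elsewhere allophone [k].
Occurrence 4 (position 6): before a front vowel (/i, e/) → [k̚].
Occurrence 5 (position 8): no conditioning environment matches → elsewhere allophone [k].

[k̚], [k̚], [k], [k̚], [k]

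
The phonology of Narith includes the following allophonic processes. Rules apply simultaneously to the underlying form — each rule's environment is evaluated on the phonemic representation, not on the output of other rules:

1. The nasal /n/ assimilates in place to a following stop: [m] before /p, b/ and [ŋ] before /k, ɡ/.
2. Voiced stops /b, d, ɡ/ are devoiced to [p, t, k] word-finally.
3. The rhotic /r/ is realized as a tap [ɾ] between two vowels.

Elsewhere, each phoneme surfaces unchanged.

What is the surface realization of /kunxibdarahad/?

[kunxibdaɾahat]

/k/ (word-initial) is unaffected → [k].
/u/ stays [u].
/n/ — between /u/ and /x/; rule 1 does not apply here → [n].
/x/ — not in any rule's target class → [x].
/i/ — not in any rule's target class → [i].
/b/ (between /i/ and /d/) is in the target of rule 2 but the environment (word-finally) is not met → [b].
/d/ — between /b/ and /a/; rule 2 does not apply here → [d].
/a/ — not in any rule's target class → [a].
/r/ (between /a/ and /a/) occurs between two vowels → [ɾ] by rule 3.
/a/ (between /r/ and /h/) is unaffected → [a].
/h/ stays [h].
/a/ stays [a].
Rule 2 applies to /d/ (word-final: word-finally) → [t].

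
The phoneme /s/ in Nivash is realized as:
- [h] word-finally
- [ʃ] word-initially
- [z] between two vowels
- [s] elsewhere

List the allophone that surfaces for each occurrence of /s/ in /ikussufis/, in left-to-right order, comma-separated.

[s], [s], [h]

Occurrence 1 (position 4): no conditioning environment matches → elsewhere allophone [s].
Occurrence 2 (position 5): no conditioning environment matches → elsewhere allophone [s].
Occurrence 3 (position 9): word-finally → [h].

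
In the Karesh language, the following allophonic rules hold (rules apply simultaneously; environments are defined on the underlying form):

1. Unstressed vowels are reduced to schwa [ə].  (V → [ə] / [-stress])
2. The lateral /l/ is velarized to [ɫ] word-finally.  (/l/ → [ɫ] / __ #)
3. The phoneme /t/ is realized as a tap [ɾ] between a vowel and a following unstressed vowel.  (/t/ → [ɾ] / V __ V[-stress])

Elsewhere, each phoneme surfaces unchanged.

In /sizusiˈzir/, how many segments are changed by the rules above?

Segments that undergo a rule: /i/ → [ə] (rule 1); /u/ → [ə] (rule 1); /i/ → [ə] (rule 1).
All other segments surface unchanged.

3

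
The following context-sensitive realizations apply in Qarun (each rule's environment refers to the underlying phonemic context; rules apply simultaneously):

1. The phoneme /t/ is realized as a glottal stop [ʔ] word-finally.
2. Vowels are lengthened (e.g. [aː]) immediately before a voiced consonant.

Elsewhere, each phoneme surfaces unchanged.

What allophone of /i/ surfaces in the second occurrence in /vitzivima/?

/i/ (between /z/ and /v/) occurs before a voiced consonant → [iː] by rule 2.

[iː]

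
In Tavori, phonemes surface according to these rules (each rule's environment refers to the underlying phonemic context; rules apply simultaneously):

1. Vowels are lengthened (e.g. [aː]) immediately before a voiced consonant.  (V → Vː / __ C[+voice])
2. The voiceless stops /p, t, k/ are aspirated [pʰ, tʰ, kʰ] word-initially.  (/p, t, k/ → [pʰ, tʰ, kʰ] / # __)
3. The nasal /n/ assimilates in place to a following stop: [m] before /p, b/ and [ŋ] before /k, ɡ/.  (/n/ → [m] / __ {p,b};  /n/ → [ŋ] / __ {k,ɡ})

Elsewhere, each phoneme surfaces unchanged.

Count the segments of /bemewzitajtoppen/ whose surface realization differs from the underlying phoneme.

4

Segments that undergo a rule: /e/ → [eː] (rule 1); /e/ → [eː] (rule 1); /a/ → [aː] (rule 1); /e/ → [eː] (rule 1).
All other segments surface unchanged.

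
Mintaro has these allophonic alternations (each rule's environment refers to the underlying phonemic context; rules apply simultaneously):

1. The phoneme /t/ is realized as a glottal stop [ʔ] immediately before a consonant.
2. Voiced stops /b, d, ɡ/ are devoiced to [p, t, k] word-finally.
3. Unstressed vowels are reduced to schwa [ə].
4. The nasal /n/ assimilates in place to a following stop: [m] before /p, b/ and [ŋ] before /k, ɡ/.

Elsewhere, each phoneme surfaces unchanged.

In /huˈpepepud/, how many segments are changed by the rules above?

Segments that undergo a rule: /u/ → [ə] (rule 3); /e/ → [ə] (rule 3); /u/ → [ə] (rule 3); /d/ → [t] (rule 2).
All other segments surface unchanged.

4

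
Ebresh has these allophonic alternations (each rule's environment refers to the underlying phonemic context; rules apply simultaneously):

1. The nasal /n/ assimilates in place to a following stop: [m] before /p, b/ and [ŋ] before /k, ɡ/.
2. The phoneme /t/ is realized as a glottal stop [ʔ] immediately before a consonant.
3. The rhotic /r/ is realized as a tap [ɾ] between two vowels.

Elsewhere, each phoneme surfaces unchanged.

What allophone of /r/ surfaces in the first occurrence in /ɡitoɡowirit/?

/r/ (between /i/ and /i/) occurs between two vowels → [ɾ] by rule 3.

[ɾ]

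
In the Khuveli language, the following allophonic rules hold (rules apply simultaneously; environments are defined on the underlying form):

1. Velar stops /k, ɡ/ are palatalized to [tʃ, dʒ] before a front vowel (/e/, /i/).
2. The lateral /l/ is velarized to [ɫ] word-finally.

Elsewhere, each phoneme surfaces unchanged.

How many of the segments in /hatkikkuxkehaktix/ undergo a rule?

Segments that undergo a rule: /k/ → [tʃ] (rule 1); /k/ → [tʃ] (rule 1).
All other segments surface unchanged.

2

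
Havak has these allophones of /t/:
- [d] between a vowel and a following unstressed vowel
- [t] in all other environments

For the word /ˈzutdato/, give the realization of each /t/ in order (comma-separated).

Occurrence 1 (position 3): no conditioning environment matches → elsewhere allophone [t].
Occurrence 2 (position 6): between a vowel and a following unstressed vowel → [d].

[t], [d]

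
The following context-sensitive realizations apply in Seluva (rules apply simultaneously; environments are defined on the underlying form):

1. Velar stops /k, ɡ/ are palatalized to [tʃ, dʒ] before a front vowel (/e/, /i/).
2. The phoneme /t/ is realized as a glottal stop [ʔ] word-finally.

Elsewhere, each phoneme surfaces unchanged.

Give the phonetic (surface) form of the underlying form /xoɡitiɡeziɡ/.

[xodʒitidʒeziɡ]

/x/ (word-initial) is unaffected → [x].
/o/ (between /x/ and /ɡ/) is unaffected → [o].
/ɡ/ (between /o/ and /i/): before a front vowel, so rule 1 applies → [dʒ].
/i/ — not in any rule's target class → [i].
/t/ — between /i/ and /i/; rule 2 does not apply here → [t].
/i/ (between /t/ and /ɡ/): no rule targets it → [i].
Rule 1 applies to /ɡ/ (between /i/ and /e/: before a front vowel) → [dʒ].
/e/ (between /ɡ/ and /z/): no rule targets it → [e].
/z/ stays [z].
/i/ stays [i].
/ɡ/ (word-final) is in the target of rule 1 but the environment (before a front vowel) is not met → [ɡ].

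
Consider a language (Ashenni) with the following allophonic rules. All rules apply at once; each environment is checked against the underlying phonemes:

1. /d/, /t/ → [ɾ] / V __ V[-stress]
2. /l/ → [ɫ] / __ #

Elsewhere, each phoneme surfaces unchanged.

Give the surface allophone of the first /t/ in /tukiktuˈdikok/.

[t]

/t/ (word-initial) fails the environment for rule 1, so it stays [t].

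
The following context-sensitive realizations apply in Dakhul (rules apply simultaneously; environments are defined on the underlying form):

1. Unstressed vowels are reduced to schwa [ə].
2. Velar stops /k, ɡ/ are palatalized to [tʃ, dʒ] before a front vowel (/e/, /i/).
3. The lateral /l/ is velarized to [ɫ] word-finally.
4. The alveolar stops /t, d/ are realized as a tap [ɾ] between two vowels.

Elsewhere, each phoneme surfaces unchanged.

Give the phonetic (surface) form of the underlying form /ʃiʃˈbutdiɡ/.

/ʃ/ (word-initial) is unaffected → [ʃ].
Rule 1 applies to /i/ (between /ʃ/ and /ʃ/: in an unstressed syllable) → [ə].
/ʃ/ stays [ʃ].
/b/ (between /ʃ/ and /u/): no rule targets it → [b].
/u/ (between /b/ and /t/): rule 1 targets it, but not in an unstressed syllable → unchanged [u].
/t/ (between /u/ and /d/) is in the target of rule 4 but the environment (between two vowels) is not met → [t].
/d/ (between /t/ and /i/) is in the target of rule 4 but the environment (between two vowels) is not met → [d].
/i/ — between /d/ and /ɡ/, in an unstressed syllable — surfaces as [ə] (rule 1).
/ɡ/ (word-final) fails the environment for rule 2, so it stays [ɡ].

[ʃəʃˈbutdəɡ]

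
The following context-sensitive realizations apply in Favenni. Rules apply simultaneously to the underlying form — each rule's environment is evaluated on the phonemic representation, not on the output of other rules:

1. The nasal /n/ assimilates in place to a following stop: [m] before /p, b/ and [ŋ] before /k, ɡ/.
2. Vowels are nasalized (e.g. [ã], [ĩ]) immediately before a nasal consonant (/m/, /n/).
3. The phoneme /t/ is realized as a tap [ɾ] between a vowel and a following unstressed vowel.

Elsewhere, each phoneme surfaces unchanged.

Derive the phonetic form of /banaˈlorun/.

[bãnaˈlorũn]

/b/ — not in any rule's target class → [b].
/a/ (between /b/ and /n/) occurs before a nasal consonant → [ã] by rule 2.
/n/ (between /a/ and /a/) fails the environment for rule 1, so it stays [n].
/a/ (between /n/ and /l/) is in the target of rule 2 but the environment (before a nasal consonant) is not met → [a].
/l/ (between /a/ and /o/): no rule targets it → [l].
/o/ (between /l/ and /r/) fails the environment for rule 2, so it stays [o].
/r/ stays [r].
/u/ (between /r/ and /n/) occurs before a nasal consonant → [ũ] by rule 2.
/n/ (word-final): rule 1 targets it, but not before a labial or velar stop → unchanged [n].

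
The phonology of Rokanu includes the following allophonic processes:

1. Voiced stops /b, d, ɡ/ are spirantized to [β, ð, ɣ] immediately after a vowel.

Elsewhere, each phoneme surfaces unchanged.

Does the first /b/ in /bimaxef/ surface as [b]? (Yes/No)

/b/ — word-initial; rule 1 does not apply here → [b].
The actual realization is [b], which matches [b].

Yes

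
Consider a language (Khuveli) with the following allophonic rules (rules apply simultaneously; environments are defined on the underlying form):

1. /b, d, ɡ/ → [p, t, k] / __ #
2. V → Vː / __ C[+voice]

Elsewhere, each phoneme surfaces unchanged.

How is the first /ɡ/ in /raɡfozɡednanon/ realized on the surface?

[ɡ]

/ɡ/ (between /a/ and /f/): rule 1 targets it, but not word-finally → unchanged [ɡ].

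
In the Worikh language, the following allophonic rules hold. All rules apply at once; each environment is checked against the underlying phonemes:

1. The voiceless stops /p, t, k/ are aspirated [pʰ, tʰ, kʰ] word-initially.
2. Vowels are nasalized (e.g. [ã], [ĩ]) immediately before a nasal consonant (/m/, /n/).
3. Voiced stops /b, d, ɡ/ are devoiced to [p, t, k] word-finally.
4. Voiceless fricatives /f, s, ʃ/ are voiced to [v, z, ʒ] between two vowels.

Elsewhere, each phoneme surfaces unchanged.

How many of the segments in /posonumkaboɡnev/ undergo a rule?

Segments that undergo a rule: /p/ → [pʰ] (rule 1); /s/ → [z] (rule 4); /o/ → [õ] (rule 2); /u/ → [ũ] (rule 2).
All other segments surface unchanged.

4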